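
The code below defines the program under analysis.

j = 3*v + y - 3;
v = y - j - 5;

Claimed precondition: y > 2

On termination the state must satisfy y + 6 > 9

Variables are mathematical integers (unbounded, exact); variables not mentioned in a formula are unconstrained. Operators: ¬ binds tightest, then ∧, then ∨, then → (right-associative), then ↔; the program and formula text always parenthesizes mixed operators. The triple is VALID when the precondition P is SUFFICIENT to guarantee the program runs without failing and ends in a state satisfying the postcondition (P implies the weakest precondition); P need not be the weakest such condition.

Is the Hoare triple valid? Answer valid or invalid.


Working backward. After the program, the postcondition y + 6 > 9 must hold; in canonical form it is y > 3.
Before v := y - j - 5: y > 3
Before j := 3*v + y - 3: y > 3
The weakest precondition is y > 3.
Check whether y > 2 implies it.
Countermodel: at the initial state y = 3, the precondition holds but the weakest precondition fails.
Answer: invalid


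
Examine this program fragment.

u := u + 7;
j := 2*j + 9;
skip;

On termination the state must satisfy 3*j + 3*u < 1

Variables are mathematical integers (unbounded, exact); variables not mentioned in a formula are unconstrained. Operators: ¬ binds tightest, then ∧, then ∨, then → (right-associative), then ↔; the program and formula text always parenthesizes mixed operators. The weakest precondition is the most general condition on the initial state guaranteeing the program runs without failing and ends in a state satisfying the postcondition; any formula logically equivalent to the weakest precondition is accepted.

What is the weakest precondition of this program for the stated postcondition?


Working backward. After the program, 3*j + 3*u < 1 must hold.
Before skip: 3*j + 3*u < 1
Before j := 2*j + 9: 6*j + 3*u < -26
Before u := u + 7: 6*j + 3*u < -47
Answer: WP = 6*j + 3*u < -47


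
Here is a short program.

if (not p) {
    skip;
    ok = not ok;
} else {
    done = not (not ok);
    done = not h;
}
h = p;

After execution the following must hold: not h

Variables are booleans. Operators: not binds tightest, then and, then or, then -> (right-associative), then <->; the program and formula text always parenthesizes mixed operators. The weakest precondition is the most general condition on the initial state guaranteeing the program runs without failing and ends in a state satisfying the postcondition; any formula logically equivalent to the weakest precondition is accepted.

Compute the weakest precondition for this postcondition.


Working backward. After the program, not h must hold.
Before h := p: not p
Then branch requires not p; else branch requires not p.
Before the if: p -> (not p)
Answer: WP = p -> (not p)


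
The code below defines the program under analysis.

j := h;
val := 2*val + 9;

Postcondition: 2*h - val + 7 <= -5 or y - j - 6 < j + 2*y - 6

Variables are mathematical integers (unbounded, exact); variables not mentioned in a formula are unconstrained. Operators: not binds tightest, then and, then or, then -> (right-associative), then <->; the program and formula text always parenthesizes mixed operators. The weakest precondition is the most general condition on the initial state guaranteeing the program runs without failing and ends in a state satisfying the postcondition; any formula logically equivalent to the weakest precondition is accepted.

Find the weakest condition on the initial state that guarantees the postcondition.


Working backward. After the program, the postcondition 2*h - val + 7 <= -5 or y - j - 6 < j + 2*y - 6 must hold; in canonical form it is 2*h <= val - 12 or 2*j + y > 0.
Before val := 2*val + 9: 2*h <= 2*val - 3 or 2*j + y > 0
Before j := h: 2*h <= 2*val - 3 or 2*h + y > 0
Answer: WP = 2*h <= 2*val - 3 or 2*h + y > 0


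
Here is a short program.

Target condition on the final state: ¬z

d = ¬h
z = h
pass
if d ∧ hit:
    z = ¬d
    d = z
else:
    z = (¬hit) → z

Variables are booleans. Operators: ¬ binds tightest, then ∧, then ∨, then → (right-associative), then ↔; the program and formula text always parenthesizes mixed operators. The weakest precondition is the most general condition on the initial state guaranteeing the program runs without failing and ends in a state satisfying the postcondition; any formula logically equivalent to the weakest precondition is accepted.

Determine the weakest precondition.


Working backward. After the program, ¬z must hold.
Then branch requires d; else branch requires ¬((¬hit) → z).
Before the if: ((d ∧ hit) → d) ∧ ((¬(d ∧ hit)) → (¬((¬hit) → z)))
Before skip: ((d ∧ hit) → d) ∧ ((¬(d ∧ hit)) → (¬((¬hit) → z)))
Before z := h: ((d ∧ hit) → d) ∧ ((¬(d ∧ hit)) → (¬((¬hit) → h)))
Before d := ¬h: (((¬h) ∧ hit) → (¬h)) ∧ ((¬((¬h) ∧ hit)) → (¬((¬hit) → h)))
Answer: WP = (((¬h) ∧ hit) → (¬h)) ∧ ((¬((¬h) ∧ hit)) → (¬((¬hit) → h)))


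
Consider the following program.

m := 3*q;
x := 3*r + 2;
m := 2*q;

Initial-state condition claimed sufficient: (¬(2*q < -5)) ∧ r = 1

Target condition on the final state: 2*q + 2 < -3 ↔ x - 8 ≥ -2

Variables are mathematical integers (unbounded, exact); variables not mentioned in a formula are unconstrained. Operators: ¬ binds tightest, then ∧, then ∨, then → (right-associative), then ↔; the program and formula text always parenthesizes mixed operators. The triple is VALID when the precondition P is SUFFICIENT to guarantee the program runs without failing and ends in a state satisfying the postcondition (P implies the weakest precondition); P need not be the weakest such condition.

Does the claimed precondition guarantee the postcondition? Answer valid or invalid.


Working backward. After the program, the postcondition 2*q + 2 < -3 ↔ x - 8 ≥ -2 must hold; in canonical form it is 2*q < -5 ↔ x ≥ 6.
Before m := 2*q: 2*q < -5 ↔ x ≥ 6
Before x := 3*r + 2: 2*q < -5 ↔ 3*r ≥ 4
Before m := 3*q: 2*q < -5 ↔ 3*r ≥ 4
The weakest precondition is 2*q < -5 ↔ 3*r ≥ 4.
Check whether (¬(2*q < -5)) ∧ r = 1 implies it.
Every state satisfying the precondition satisfies the weakest precondition: the implication holds.
Answer: valid


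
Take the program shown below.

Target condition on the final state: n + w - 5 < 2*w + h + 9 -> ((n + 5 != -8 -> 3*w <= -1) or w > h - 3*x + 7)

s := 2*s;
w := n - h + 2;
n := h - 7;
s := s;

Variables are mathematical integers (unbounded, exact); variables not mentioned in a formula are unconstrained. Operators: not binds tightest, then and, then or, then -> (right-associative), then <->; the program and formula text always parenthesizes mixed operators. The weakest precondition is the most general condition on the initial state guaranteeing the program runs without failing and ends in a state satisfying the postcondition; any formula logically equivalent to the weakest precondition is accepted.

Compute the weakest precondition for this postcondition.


Working backward. After the program, the postcondition n + w - 5 < 2*w + h + 9 -> ((n + 5 != -8 -> 3*w <= -1) or w > h - 3*x + 7) must hold; in canonical form it is n < h + w + 14 -> ((n != -13 -> 3*w <= -1) or w + 3*x > h + 7).
Before s := s: n < h + w + 14 -> ((n != -13 -> 3*w <= -1) or w + 3*x > h + 7)
Before n := h - 7: w > -21 -> ((h != -6 -> 3*w <= -1) or w + 3*x > h + 7)
Before w := n - h + 2: n > h - 23 -> ((h != -6 -> 3*n <= 3*h - 7) or n + 3*x > 2*h + 5)
Before s := 2*s: n > h - 23 -> ((h != -6 -> 3*n <= 3*h - 7) or n + 3*x > 2*h + 5)
Answer: WP = n > h - 23 -> ((h != -6 -> 3*n <= 3*h - 7) or n + 3*x > 2*h + 5)


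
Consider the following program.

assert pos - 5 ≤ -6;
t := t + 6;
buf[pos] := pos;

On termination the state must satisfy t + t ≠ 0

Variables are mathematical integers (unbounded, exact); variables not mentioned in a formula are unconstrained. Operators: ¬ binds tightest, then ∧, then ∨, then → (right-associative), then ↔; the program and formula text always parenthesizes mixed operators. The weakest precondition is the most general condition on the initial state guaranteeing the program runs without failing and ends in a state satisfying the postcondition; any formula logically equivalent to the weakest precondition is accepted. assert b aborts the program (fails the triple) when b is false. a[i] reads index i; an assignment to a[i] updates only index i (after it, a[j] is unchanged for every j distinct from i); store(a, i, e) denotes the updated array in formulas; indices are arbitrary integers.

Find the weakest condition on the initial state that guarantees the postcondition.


Working backward. After the program, the postcondition t + t ≠ 0 must hold; in canonical form it is 2*t ≠ 0.
Before buf[pos] := pos: 2*t ≠ 0
Before t := t + 6: 2*t ≠ -12
Before assert pos - 5 ≤ -6: pos ≤ -1 ∧ 2*t ≠ -12
Answer: WP = pos ≤ -1 ∧ 2*t ≠ -12


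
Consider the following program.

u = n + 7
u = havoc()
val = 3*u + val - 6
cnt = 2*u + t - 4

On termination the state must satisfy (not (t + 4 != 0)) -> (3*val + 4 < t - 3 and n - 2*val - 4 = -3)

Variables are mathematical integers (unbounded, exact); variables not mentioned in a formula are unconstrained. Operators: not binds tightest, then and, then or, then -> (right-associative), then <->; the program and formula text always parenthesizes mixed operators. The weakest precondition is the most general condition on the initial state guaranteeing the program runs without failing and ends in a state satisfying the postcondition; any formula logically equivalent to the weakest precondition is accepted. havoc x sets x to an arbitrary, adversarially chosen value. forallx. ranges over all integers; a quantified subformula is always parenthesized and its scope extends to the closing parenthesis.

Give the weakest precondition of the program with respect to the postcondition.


Working backward. After the program, the postcondition (not (t + 4 != 0)) -> (3*val + 4 < t - 3 and n - 2*val - 4 = -3) must hold; in canonical form it is (not (t != -4)) -> (3*val < t - 7 and n = 2*val + 1).
Before cnt := 2*u + t - 4: (not (t != -4)) -> (3*val < t - 7 and n = 2*val + 1)
Before val := 3*u + val - 6: (not (t != -4)) -> (9*u + 3*val < t + 11 and n = 6*u + 2*val - 11)
Before havoc u: forall u_1. ((not (t != -4)) -> (9*u_1 + 3*val < t + 11 and n = 6*u_1 + 2*val - 11))
Before u := n + 7: forall u_1. ((not (t != -4)) -> (9*u_1 + 3*val < t + 11 and n = 6*u_1 + 2*val - 11))
Answer: WP = forall u_1. ((not (t != -4)) -> (9*u_1 + 3*val < t + 11 and n = 6*u_1 + 2*val - 11))


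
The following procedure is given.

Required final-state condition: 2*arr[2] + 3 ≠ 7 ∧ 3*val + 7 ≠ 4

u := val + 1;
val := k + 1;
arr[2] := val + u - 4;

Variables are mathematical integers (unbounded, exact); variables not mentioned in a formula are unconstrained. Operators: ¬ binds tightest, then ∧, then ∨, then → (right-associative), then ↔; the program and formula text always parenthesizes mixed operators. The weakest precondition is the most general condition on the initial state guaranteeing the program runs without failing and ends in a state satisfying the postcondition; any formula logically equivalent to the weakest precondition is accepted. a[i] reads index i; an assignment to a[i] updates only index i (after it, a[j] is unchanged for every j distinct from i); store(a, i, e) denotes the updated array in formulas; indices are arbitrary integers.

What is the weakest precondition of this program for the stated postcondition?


Working backward. After the program, the postcondition 2*arr[2] + 3 ≠ 7 ∧ 3*val + 7 ≠ 4 must hold; in canonical form it is 2*arr[2] ≠ 4 ∧ 3*val ≠ -3.
Before arr[2] := val + u - 4: 2*u + 2*val ≠ 12 ∧ 3*val ≠ -3
Before val := k + 1: 2*k + 2*u ≠ 10 ∧ 3*k ≠ -6
Before u := val + 1: 2*k + 2*val ≠ 8 ∧ 3*k ≠ -6
Answer: WP = 2*k + 2*val ≠ 8 ∧ 3*k ≠ -6


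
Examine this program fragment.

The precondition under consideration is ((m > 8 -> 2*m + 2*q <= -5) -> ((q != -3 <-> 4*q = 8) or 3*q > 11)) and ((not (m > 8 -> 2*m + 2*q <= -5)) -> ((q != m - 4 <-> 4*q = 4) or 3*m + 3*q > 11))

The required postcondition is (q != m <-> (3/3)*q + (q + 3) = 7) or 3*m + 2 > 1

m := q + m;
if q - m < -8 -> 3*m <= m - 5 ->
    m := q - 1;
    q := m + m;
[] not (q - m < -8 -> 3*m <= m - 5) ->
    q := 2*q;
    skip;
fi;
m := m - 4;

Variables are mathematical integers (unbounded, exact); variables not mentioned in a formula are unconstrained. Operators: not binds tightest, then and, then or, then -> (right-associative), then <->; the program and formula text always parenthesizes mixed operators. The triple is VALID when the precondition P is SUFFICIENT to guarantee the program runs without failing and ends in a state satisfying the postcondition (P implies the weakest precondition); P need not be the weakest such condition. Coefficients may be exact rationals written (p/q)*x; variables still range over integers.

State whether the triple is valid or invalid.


Working backward. After the program, the postcondition (q != m <-> (3/3)*q + (q + 3) = 7) or 3*m + 2 > 1 must hold; in canonical form it is (q != m <-> 2*q = 4) or 3*m > -1.
Before m := m - 4: (q != m - 4 <-> 2*q = 4) or 3*m > 11
Then branch requires (q != -3 <-> 4*q = 8) or 3*q > 14; else branch requires (2*q != m - 4 <-> 4*q = 4) or 3*m > 11.
Before the if: ((q < m - 8 -> 2*m <= -5) -> ((q != -3 <-> 4*q = 8) or 3*q > 14)) and ((not (q < m - 8 -> 2*m <= -5)) -> ((2*q != m - 4 <-> 4*q = 4) or 3*m > 11))
Before m := q + m: ((m > 8 -> 2*m + 2*q <= -5) -> ((q != -3 <-> 4*q = 8) or 3*q > 14)) and ((not (m > 8 -> 2*m + 2*q <= -5)) -> ((q != m - 4 <-> 4*q = 4) or 3*m + 3*q > 11))
The weakest precondition is ((m > 8 -> 2*m + 2*q <= -5) -> ((q != -3 <-> 4*q = 8) or 3*q > 14)) and ((not (m > 8 -> 2*m + 2*q <= -5)) -> ((q != m - 4 <-> 4*q = 4) or 3*m + 3*q > 11)).
Check whether ((m > 8 -> 2*m + 2*q <= -5) -> ((q != -3 <-> 4*q = 8) or 3*q > 11)) and ((not (m > 8 -> 2*m + 2*q <= -5)) -> ((q != m - 4 <-> 4*q = 4) or 3*m + 3*q > 11)) implies it.
Countermodel: at the initial state m = 8, q = 4, the precondition holds but the weakest precondition fails.
Answer: invalid


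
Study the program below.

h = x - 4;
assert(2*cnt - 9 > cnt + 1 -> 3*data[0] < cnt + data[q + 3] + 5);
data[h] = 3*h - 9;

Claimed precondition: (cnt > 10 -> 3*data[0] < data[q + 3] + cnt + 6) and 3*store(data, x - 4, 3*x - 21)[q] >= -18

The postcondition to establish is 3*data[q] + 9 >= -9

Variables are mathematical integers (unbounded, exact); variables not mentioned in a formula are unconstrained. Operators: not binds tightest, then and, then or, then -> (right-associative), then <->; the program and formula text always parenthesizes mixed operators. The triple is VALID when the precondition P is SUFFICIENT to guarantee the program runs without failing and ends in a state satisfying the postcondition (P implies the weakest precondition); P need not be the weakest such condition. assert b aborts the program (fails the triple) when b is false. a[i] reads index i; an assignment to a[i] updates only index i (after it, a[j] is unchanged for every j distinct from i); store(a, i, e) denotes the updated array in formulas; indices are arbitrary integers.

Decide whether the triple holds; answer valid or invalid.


Working backward. After the program, the postcondition 3*data[q] + 9 >= -9 must hold; in canonical form it is 3*data[q] >= -18.
Before data[h] := 3*h - 9: 3*store(data, h, 3*h - 9)[q] >= -18
Before assert 2*cnt - 9 > cnt + 1 -> 3*data[0] < cnt + data[q + 3] + 5: (cnt > 10 -> 3*data[0] < data[q + 3] + cnt + 5) and 3*store(data, h, 3*h - 9)[q] >= -18
Before h := x - 4: (cnt > 10 -> 3*data[0] < data[q + 3] + cnt + 5) and 3*store(data, x - 4, 3*x - 21)[q] >= -18
The weakest precondition is (cnt > 10 -> 3*data[0] < data[q + 3] + cnt + 5) and 3*store(data, x - 4, 3*x - 21)[q] >= -18.
Check whether (cnt > 10 -> 3*data[0] < data[q + 3] + cnt + 6) and 3*store(data, x - 4, 3*x - 21)[q] >= -18 implies it.
Countermodel: at the initial state cnt = 11, data = {[-5] = 15521, [-4] = 2, [-2] = 21104, [0] = 7040, elsewhere 2}, q = -5, x = 0, the precondition holds but the weakest precondition fails.
Answer: invalid


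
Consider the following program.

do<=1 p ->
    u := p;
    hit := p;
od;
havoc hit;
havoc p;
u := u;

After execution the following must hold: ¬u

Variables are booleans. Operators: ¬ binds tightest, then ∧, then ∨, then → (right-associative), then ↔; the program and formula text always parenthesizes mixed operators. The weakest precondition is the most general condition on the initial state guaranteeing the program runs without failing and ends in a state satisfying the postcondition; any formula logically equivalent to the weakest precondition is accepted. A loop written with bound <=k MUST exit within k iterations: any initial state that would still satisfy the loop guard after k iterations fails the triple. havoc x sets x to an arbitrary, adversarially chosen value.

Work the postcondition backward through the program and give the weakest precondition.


Working backward. After the program, ¬u must hold.
Before u := u: ¬u
Before havoc p: ¬u
Before havoc hit: ¬u
Before the loop (bound <=1), unroll the exhaustion recursion (WP_0 = exit-now case; WP_j = one more guarded iteration, up to j = 1):
  WP_0: (¬p) ∧ (¬u)
  WP_1: (p → (¬p)) ∧ ((¬p) → (¬u))
So before the loop: (p → (¬p)) ∧ ((¬p) → (¬u))
Answer: WP = (p → (¬p)) ∧ ((¬p) → (¬u))


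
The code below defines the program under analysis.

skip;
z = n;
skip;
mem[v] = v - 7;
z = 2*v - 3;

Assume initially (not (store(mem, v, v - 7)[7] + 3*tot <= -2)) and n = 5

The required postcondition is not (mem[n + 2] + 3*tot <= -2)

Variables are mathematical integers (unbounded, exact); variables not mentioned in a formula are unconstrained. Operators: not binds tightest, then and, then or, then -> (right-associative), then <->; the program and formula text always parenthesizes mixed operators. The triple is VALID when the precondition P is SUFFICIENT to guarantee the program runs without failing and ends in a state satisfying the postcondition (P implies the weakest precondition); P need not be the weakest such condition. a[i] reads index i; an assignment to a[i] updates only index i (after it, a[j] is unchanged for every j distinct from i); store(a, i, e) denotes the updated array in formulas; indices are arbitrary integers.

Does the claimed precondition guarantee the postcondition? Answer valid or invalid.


Working backward. After the program, not (mem[n + 2] + 3*tot <= -2) must hold.
Before z := 2*v - 3: not (mem[n + 2] + 3*tot <= -2)
Before mem[v] := v - 7: not (store(mem, v, v - 7)[n + 2] + 3*tot <= -2)
Before skip: not (store(mem, v, v - 7)[n + 2] + 3*tot <= -2)
Before z := n: not (store(mem, v, v - 7)[n + 2] + 3*tot <= -2)
Before skip: not (store(mem, v, v - 7)[n + 2] + 3*tot <= -2)
The weakest precondition is not (store(mem, v, v - 7)[n + 2] + 3*tot <= -2).
Check whether (not (store(mem, v, v - 7)[7] + 3*tot <= -2)) and n = 5 implies it.
Every state satisfying the precondition satisfies the weakest precondition: the implication holds.
Answer: valid


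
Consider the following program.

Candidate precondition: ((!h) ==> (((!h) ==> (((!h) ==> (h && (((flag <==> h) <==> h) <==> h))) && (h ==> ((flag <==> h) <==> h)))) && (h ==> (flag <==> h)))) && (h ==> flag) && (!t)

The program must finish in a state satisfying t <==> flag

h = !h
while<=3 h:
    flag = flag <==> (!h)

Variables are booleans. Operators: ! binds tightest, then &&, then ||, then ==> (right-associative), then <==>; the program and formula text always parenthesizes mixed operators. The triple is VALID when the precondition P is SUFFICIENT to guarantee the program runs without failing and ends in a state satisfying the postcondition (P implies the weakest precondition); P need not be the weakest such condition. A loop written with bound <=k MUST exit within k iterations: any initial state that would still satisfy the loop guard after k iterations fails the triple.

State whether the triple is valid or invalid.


Working backward. After the program, t <==> flag must hold.
Before the loop (bound <=3), unroll the exhaustion recursion (WP_0 = exit-now case; WP_j = one more guarded iteration, up to j = 3):
  WP_0: (!h) && (t <==> flag)
  WP_1: (h ==> ((!h) && (t <==> (flag <==> (!h))))) && ((!h) ==> (t <==> flag))
  WP_2: (h ==> ((h ==> ((!h) && (t <==> ((flag <==> (!h)) <==> (!h))))) && ((!h) ==> (t <==> (flag <==> (!h)))))) && ((!h) ==> (t <==> flag))
  WP_3: (h ==> ((h ==> ((h ==> ((!h) && (t <==> (((flag <==> (!h)) <==> (!h)) <==> (!h))))) && ((!h) ==> (t <==> ((flag <==> (!h)) <==> (!h)))))) && ((!h) ==> (t <==> (flag <==> (!h)))))) && ((!h) ==> (t <==> flag))
So before the loop: (h ==> ((h ==> ((h ==> ((!h) && (t <==> (((flag <==> (!h)) <==> (!h)) <==> (!h))))) && ((!h) ==> (t <==> ((flag <==> (!h)) <==> (!h)))))) && ((!h) ==> (t <==> (flag <==> (!h)))))) && ((!h) ==> (t <==> flag))
Before h := !h: ((!h) ==> (((!h) ==> (((!h) ==> (h && (t <==> (((flag <==> h) <==> h) <==> h)))) && (h ==> (t <==> ((flag <==> h) <==> h))))) && (h ==> (t <==> (flag <==> h))))) && (h ==> (t <==> flag))
The weakest precondition is ((!h) ==> (((!h) ==> (((!h) ==> (h && (t <==> (((flag <==> h) <==> h) <==> h)))) && (h ==> (t <==> ((flag <==> h) <==> h))))) && (h ==> (t <==> (flag <==> h))))) && (h ==> (t <==> flag)).
Check whether ((!h) ==> (((!h) ==> (((!h) ==> (h && (((flag <==> h) <==> h) <==> h))) && (h ==> ((flag <==> h) <==> h)))) && (h ==> (flag <==> h)))) && (h ==> flag) && (!t) implies it.
Countermodel: at the initial state flag = true, h = true, t = false, the precondition holds but the weakest precondition fails.
Answer: invalid


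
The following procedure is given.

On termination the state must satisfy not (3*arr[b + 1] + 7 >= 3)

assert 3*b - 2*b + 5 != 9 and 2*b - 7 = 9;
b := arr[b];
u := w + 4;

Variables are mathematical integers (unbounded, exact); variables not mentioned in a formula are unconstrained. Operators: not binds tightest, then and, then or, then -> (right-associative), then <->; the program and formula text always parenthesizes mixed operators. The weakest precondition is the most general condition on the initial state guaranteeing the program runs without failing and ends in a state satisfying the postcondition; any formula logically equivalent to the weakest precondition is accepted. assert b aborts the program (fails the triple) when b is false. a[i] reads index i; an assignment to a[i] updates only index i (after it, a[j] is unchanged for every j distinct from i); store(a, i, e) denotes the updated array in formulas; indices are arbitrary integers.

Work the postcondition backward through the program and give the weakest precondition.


Working backward. After the program, the postcondition not (3*arr[b + 1] + 7 >= 3) must hold; in canonical form it is not (3*arr[b + 1] >= -4).
Before u := w + 4: not (3*arr[b + 1] >= -4)
Before b := arr[b]: not (3*arr[arr[b] + 1] >= -4)
Before assert 3*b - 2*b + 5 != 9 and 2*b - 7 = 9: b != 4 and 2*b = 16 and (not (3*arr[arr[b] + 1] >= -4))
Answer: WP = b != 4 and 2*b = 16 and (not (3*arr[arr[b] + 1] >= -4))


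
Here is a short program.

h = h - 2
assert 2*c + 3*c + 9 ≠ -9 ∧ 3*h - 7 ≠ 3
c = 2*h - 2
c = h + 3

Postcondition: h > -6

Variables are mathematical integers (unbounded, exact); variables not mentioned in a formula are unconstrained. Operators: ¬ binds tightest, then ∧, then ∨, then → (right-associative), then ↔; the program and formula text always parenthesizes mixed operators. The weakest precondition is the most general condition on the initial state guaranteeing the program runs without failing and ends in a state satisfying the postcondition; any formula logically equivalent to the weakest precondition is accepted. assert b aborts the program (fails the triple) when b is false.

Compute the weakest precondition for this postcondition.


Working backward. After the program, h > -6 must hold.
Before c := h + 3: h > -6
Before c := 2*h - 2: h > -6
Before assert 2*c + 3*c + 9 ≠ -9 ∧ 3*h - 7 ≠ 3: 5*c ≠ -18 ∧ 3*h ≠ 10 ∧ h > -6
Before h := h - 2: 5*c ≠ -18 ∧ 3*h ≠ 16 ∧ h > -4
Answer: WP = 5*c ≠ -18 ∧ 3*h ≠ 16 ∧ h > -4


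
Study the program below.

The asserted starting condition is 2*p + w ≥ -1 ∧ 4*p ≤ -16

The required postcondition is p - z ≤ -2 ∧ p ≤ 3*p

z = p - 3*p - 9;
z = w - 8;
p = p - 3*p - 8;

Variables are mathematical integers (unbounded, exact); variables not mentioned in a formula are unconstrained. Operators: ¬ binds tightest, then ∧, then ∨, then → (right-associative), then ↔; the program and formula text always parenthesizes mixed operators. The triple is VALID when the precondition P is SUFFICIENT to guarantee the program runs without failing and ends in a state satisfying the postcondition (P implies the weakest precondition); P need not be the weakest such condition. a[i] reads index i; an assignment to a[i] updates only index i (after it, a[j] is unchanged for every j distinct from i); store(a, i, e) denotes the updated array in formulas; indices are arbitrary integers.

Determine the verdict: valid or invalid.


Working backward. After the program, the postcondition p - z ≤ -2 ∧ p ≤ 3*p must hold; in canonical form it is p ≤ z - 2 ∧ 2*p ≥ 0.
Before p := p - 3*p - 8: 2*p + z ≥ -6 ∧ 4*p ≤ -16
Before z := w - 8: 2*p + w ≥ 2 ∧ 4*p ≤ -16
Before z := p - 3*p - 9: 2*p + w ≥ 2 ∧ 4*p ≤ -16
The weakest precondition is 2*p + w ≥ 2 ∧ 4*p ≤ -16.
Check whether 2*p + w ≥ -1 ∧ 4*p ≤ -16 implies it.
Countermodel: at the initial state p = -4, w = 7, the precondition holds but the weakest precondition fails.
Answer: invalid


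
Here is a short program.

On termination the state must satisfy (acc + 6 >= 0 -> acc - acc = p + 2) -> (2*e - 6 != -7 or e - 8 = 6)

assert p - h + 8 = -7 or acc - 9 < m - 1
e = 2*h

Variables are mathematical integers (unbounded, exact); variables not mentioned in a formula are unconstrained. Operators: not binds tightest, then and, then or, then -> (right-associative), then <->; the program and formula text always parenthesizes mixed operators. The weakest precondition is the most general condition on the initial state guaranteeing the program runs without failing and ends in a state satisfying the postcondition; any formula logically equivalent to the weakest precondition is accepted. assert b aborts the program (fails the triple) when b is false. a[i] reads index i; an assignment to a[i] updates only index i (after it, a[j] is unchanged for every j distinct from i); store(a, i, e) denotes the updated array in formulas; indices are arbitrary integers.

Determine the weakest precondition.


Working backward. After the program, the postcondition (acc + 6 >= 0 -> acc - acc = p + 2) -> (2*e - 6 != -7 or e - 8 = 6) must hold; in canonical form it is (acc >= -6 -> p = -2) -> (2*e != -1 or e = 14).
Before e := 2*h: (acc >= -6 -> p = -2) -> (4*h != -1 or 2*h = 14)
Before assert p - h + 8 = -7 or acc - 9 < m - 1: (p = h - 15 or acc < m + 8) and ((acc >= -6 -> p = -2) -> (4*h != -1 or 2*h = 14))
Answer: WP = (p = h - 15 or acc < m + 8) and ((acc >= -6 -> p = -2) -> (4*h != -1 or 2*h = 14))


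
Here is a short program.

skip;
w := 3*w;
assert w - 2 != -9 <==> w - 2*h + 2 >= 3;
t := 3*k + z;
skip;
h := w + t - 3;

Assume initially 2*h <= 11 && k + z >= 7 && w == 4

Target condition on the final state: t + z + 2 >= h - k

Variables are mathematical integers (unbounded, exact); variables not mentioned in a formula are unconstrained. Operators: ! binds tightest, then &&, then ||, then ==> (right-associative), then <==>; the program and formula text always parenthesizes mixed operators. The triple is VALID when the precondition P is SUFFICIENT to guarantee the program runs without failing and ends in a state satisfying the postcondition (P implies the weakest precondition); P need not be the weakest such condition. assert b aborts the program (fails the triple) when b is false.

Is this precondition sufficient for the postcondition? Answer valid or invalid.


Working backward. After the program, the postcondition t + z + 2 >= h - k must hold; in canonical form it is k + t + z >= h - 2.
Before h := w + t - 3: k + z >= w - 5
Before skip: k + z >= w - 5
Before t := 3*k + z: k + z >= w - 5
Before assert w - 2 != -9 <==> w - 2*h + 2 >= 3: (w != -7 <==> w >= 2*h + 1) && k + z >= w - 5
Before w := 3*w: (3*w != -7 <==> 3*w >= 2*h + 1) && k + z >= 3*w - 5
Before skip: (3*w != -7 <==> 3*w >= 2*h + 1) && k + z >= 3*w - 5
The weakest precondition is (3*w != -7 <==> 3*w >= 2*h + 1) && k + z >= 3*w - 5.
Check whether 2*h <= 11 && k + z >= 7 && w == 4 implies it.
Every state satisfying the precondition satisfies the weakest precondition: the implication holds.
Answer: valid


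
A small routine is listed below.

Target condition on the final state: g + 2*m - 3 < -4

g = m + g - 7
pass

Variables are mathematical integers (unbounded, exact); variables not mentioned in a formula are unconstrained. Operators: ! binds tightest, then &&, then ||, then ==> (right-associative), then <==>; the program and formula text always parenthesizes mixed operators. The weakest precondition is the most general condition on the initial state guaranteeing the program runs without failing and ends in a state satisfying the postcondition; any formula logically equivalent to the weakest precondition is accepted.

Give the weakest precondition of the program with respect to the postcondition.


Working backward. After the program, the postcondition g + 2*m - 3 < -4 must hold; in canonical form it is g + 2*m < -1.
Before skip: g + 2*m < -1
Before g := m + g - 7: g + 3*m < 6
Answer: WP = g + 3*m < 6


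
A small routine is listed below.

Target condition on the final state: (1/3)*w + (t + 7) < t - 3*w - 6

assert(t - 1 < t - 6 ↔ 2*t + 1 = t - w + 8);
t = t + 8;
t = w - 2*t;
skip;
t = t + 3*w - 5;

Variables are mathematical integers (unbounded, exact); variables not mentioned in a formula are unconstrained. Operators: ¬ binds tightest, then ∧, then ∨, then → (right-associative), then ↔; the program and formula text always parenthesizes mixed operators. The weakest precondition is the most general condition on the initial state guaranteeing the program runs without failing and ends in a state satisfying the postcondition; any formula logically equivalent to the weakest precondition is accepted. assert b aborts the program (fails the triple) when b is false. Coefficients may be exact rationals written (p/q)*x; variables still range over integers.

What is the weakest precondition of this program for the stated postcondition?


Working backward. After the program, the postcondition (1/3)*w + (t + 7) < t - 3*w - 6 must hold; in canonical form it is (10/3)*w < -13.
Before t := t + 3*w - 5: (10/3)*w < -13
Before skip: (10/3)*w < -13
Before t := w - 2*t: (10/3)*w < -13
Before t := t + 8: (10/3)*w < -13
Before assert t - 1 < t - 6 ↔ 2*t + 1 = t - w + 8: (¬(t + w = 7)) ∧ (10/3)*w < -13
Answer: WP = (¬(t + w = 7)) ∧ (10/3)*w < -13


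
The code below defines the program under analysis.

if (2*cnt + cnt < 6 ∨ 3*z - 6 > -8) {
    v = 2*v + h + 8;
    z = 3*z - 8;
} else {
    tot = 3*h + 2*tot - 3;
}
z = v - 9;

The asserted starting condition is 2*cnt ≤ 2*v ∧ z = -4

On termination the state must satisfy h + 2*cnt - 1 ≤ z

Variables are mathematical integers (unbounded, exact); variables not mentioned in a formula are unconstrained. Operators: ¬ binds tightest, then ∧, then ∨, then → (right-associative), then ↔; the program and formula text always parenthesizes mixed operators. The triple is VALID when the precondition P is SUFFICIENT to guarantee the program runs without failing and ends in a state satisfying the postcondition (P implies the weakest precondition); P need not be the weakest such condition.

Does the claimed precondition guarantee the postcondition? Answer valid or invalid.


Working backward. After the program, the postcondition h + 2*cnt - 1 ≤ z must hold; in canonical form it is 2*cnt + h ≤ z + 1.
Before z := v - 9: 2*cnt + h ≤ v - 8
Then branch requires 2*cnt ≤ 2*v; else branch requires 2*cnt + h ≤ v - 8.
Before the if: ((3*cnt < 6 ∨ 3*z > -2) → 2*cnt ≤ 2*v) ∧ ((¬(3*cnt < 6 ∨ 3*z > -2)) → 2*cnt + h ≤ v - 8)
The weakest precondition is ((3*cnt < 6 ∨ 3*z > -2) → 2*cnt ≤ 2*v) ∧ ((¬(3*cnt < 6 ∨ 3*z > -2)) → 2*cnt + h ≤ v - 8).
Check whether 2*cnt ≤ 2*v ∧ z = -4 implies it.
Countermodel: at the initial state cnt = 2, h = -9, v = 2, z = -4, the precondition holds but the weakest precondition fails.
Answer: invalid


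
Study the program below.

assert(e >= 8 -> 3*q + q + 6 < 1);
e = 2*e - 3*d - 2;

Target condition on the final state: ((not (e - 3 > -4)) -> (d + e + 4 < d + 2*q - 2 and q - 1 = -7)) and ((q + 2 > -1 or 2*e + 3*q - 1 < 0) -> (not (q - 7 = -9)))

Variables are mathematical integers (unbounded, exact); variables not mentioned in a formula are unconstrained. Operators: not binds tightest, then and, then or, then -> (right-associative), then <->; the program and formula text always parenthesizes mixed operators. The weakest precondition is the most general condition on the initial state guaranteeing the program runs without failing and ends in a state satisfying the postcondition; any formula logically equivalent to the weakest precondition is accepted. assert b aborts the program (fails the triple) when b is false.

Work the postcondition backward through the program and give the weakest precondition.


Working backward. After the program, the postcondition ((not (e - 3 > -4)) -> (d + e + 4 < d + 2*q - 2 and q - 1 = -7)) and ((q + 2 > -1 or 2*e + 3*q - 1 < 0) -> (not (q - 7 = -9))) must hold; in canonical form it is ((not (e > -1)) -> (e < 2*q - 6 and q = -6)) and ((q > -3 or 2*e + 3*q < 1) -> (not (q = -2))).
Before e := 2*e - 3*d - 2: ((not (2*e > 3*d + 1)) -> (2*e < 3*d + 2*q - 4 and q = -6)) and ((q > -3 or 4*e + 3*q < 6*d + 5) -> (not (q = -2)))
Before assert e >= 8 -> 3*q + q + 6 < 1: (e >= 8 -> 4*q < -5) and ((not (2*e > 3*d + 1)) -> (2*e < 3*d + 2*q - 4 and q = -6)) and ((q > -3 or 4*e + 3*q < 6*d + 5) -> (not (q = -2)))
Answer: WP = (e >= 8 -> 4*q < -5) and ((not (2*e > 3*d + 1)) -> (2*e < 3*d + 2*q - 4 and q = -6)) and ((q > -3 or 4*e + 3*q < 6*d + 5) -> (not (q = -2)))


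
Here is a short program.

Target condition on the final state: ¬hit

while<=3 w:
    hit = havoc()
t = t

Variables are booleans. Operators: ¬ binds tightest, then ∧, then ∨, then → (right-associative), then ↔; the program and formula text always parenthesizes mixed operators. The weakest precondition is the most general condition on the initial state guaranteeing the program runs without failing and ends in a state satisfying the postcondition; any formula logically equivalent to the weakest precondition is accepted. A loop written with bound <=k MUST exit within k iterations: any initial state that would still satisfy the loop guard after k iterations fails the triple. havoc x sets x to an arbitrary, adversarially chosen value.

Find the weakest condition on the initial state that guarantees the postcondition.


Working backward. After the program, ¬hit must hold.
Before t := t: ¬hit
Before the loop (bound <=3), unroll the exhaustion recursion (WP_0 = exit-now case; WP_j = one more guarded iteration, up to j = 3):
  WP_0: (¬w) ∧ (¬hit)
  WP_1: (¬w) ∧ ((¬w) → (¬hit))
  WP_2: (¬w) ∧ ((¬w) → (¬hit))
  WP_3: (¬w) ∧ ((¬w) → (¬hit))
So before the loop: (¬w) ∧ ((¬w) → (¬hit))
Answer: WP = (¬w) ∧ ((¬w) → (¬hit))


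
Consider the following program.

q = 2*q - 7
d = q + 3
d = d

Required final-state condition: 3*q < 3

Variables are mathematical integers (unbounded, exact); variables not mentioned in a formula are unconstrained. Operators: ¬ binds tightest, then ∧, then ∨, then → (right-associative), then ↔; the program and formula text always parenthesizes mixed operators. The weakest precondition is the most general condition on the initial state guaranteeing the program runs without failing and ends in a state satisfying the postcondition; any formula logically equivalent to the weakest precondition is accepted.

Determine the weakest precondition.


Working backward. After the program, 3*q < 3 must hold.
Before d := d: 3*q < 3
Before d := q + 3: 3*q < 3
Before q := 2*q - 7: 6*q < 24
Answer: WP = 6*q < 24


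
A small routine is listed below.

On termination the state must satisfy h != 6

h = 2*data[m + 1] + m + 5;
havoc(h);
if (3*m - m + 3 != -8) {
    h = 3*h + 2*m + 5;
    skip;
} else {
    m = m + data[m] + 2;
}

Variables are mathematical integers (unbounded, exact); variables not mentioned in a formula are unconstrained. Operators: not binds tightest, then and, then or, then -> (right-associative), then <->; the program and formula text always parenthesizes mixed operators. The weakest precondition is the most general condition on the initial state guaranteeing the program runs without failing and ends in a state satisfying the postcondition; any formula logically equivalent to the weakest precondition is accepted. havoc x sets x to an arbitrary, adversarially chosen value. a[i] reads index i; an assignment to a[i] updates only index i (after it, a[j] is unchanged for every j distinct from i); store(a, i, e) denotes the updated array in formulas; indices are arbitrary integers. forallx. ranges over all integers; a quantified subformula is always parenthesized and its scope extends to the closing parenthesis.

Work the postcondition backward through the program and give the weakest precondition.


Working backward. After the program, h != 6 must hold.
Then branch requires 3*h + 2*m != 1; else branch requires h != 6.
Before the if: (2*m != -11 -> 3*h + 2*m != 1) and ((not (2*m != -11)) -> h != 6)
Before havoc h: forall h_1. ((2*m != -11 -> 3*h_1 + 2*m != 1) and ((not (2*m != -11)) -> h_1 != 6))
Before h := 2*data[m + 1] + m + 5: forall h_1. ((2*m != -11 -> 3*h_1 + 2*m != 1) and ((not (2*m != -11)) -> h_1 != 6))
Answer: WP = forall h_1. ((2*m != -11 -> 3*h_1 + 2*m != 1) and ((not (2*m != -11)) -> h_1 != 6))


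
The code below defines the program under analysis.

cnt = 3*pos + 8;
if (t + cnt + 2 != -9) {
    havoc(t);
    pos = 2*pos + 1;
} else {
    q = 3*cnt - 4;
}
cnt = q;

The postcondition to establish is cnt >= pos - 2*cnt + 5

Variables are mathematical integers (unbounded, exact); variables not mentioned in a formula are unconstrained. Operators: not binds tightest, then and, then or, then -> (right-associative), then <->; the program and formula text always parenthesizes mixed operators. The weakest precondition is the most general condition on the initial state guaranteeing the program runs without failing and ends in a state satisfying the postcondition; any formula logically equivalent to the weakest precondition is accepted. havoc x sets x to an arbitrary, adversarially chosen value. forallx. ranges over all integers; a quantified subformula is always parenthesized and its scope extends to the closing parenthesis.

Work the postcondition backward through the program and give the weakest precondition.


Working backward. After the program, the postcondition cnt >= pos - 2*cnt + 5 must hold; in canonical form it is 3*cnt >= pos + 5.
Before cnt := q: 3*q >= pos + 5
Then branch requires 3*q >= 2*pos + 6; else branch requires 9*cnt >= pos + 17.
Before the if: (cnt + t != -11 -> 3*q >= 2*pos + 6) and ((not (cnt + t != -11)) -> 9*cnt >= pos + 17)
Before cnt := 3*pos + 8: (3*pos + t != -19 -> 3*q >= 2*pos + 6) and ((not (3*pos + t != -19)) -> 26*pos >= -55)
Answer: WP = (3*pos + t != -19 -> 3*q >= 2*pos + 6) and ((not (3*pos + t != -19)) -> 26*pos >= -55)


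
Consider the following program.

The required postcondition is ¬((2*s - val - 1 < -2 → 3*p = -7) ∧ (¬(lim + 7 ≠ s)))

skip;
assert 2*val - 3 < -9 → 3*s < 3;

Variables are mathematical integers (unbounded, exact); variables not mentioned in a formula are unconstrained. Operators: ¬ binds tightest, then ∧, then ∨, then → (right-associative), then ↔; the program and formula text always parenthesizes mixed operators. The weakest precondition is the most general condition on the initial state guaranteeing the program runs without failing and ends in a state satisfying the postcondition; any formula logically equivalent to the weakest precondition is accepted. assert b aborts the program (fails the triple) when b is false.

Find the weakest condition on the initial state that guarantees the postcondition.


Working backward. After the program, the postcondition ¬((2*s - val - 1 < -2 → 3*p = -7) ∧ (¬(lim + 7 ≠ s))) must hold; in canonical form it is ¬((2*s < val - 1 → 3*p = -7) ∧ (¬(lim ≠ s - 7))).
Before assert 2*val - 3 < -9 → 3*s < 3: (2*val < -6 → 3*s < 3) ∧ (¬((2*s < val - 1 → 3*p = -7) ∧ (¬(lim ≠ s - 7))))
Before skip: (2*val < -6 → 3*s < 3) ∧ (¬((2*s < val - 1 → 3*p = -7) ∧ (¬(lim ≠ s - 7))))
Answer: WP = (2*val < -6 → 3*s < 3) ∧ (¬((2*s < val - 1 → 3*p = -7) ∧ (¬(lim ≠ s - 7))))
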